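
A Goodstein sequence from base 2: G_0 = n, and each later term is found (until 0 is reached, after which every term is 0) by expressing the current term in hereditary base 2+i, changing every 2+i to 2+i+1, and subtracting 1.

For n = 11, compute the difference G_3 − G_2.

14600

[0] 11 ≡ 2^(2 + 1) + 2 + 1 (base 2). Lift 3: 85. −1: 84.
[1] 84 ≡ 3^(3 + 1) + 3 (base 3). Lift 4: 1028. −1: 1027.
[2] 1027 ≡ 4^(4 + 1) + 3 (base 4). Lift 5: 15628. −1: 15627.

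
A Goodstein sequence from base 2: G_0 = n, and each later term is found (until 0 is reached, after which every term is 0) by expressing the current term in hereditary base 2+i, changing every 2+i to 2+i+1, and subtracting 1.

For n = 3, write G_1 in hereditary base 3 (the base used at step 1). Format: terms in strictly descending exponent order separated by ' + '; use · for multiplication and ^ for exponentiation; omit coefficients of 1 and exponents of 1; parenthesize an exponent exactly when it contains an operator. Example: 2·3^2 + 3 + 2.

3 —HB2→ 2 + 1 —bump→ 3 + 1 = 4 —(−1)→ 3
3 —HB3→ 3 —bump→ 4 = 4 —(−1)→ 3

3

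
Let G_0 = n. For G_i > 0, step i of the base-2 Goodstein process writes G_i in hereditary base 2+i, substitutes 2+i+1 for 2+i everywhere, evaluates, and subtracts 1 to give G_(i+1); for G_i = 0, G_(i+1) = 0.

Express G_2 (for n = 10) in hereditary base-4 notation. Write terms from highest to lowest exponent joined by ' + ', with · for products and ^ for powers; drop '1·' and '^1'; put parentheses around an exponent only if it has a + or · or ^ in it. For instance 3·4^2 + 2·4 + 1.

4^(4 + 1) + 1

G_0=10  [base 2] 2^(2 + 1) + 2  →[2↦3]→  3^(3 + 1) + 3 = 84  −1 ⇒ G_1=83
G_1=83  [base 3] 3^(3 + 1) + 2  →[3↦4]→  4^(4 + 1) + 2 = 1026  −1 ⇒ G_2=1025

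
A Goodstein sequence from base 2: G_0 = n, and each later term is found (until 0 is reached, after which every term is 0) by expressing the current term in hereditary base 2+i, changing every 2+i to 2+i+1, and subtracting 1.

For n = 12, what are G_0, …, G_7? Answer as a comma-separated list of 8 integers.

12, 107, 1065, 15685, 280019, 5764910, 134217867, 3486784574

G_0=12  [base 2] 2^(2 + 1) + 2^2  →[2↦3]→  3^(3 + 1) + 3^3 = 108  −1 ⇒ G_1=107
G_1=107  [base 3] 3^(3 + 1) + 2·3^2 + 2·3 + 2  →[3↦4]→  4^(4 + 1) + 2·4^2 + 2·4 + 2 = 1066  −1 ⇒ G_2=1065
G_2=1065  [base 4] 4^(4 + 1) + 2·4^2 + 2·4 + 1  →[4↦5]→  5^(5 + 1) + 2·5^2 + 2·5 + 1 = 15686  −1 ⇒ G_3=15685
G_3=15685  [base 5] 5^(5 + 1) + 2·5^2 + 2·5  →[5↦6]→  6^(6 + 1) + 2·6^2 + 2·6 = 280020  −1 ⇒ G_4=280019
G_4=280019  [base 6] 6^(6 + 1) + 2·6^2 + 6 + 5  →[6↦7]→  7^(7 + 1) + 2·7^2 + 7 + 5 = 5764911  −1 ⇒ G_5=5764910
G_5=5764910  [base 7] 7^(7 + 1) + 2·7^2 + 7 + 4  →[7↦8]→  8^(8 + 1) + 2·8^2 + 8 + 4 = 134217868  −1 ⇒ G_6=134217867
G_6=134217867  [base 8] 8^(8 + 1) + 2·8^2 + 8 + 3  →[8↦9]→  9^(9 + 1) + 2·9^2 + 9 + 3 = 3486784575  −1 ⇒ G_7=3486784574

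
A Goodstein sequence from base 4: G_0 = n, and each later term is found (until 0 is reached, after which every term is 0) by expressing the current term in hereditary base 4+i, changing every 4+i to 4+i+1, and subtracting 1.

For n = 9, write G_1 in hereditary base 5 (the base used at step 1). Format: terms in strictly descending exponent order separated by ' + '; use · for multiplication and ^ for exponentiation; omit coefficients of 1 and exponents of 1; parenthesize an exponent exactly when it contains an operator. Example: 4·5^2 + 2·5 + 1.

2·5

[0] 9 ≡ 2·4 + 1 (base 4). Lift 5: 11. −1: 10.
[1] 10 ≡ 2·5 (base 5). Lift 6: 12. −1: 11.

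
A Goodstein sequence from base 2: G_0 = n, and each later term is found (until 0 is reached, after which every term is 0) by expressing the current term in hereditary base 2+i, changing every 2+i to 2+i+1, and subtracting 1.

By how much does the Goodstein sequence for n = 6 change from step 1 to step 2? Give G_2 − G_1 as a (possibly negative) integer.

228

base 2: 6 = 2^2 + 2; at 3: 3^3 + 3 = 30; next = 29
base 3: 29 = 3^3 + 2; at 4: 4^4 + 2 = 258; next = 257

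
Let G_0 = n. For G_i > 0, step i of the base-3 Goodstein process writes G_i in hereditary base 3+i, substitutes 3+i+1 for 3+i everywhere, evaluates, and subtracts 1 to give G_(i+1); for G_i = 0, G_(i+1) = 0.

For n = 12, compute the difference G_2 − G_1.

step 0: 12 = 3^2 + 3; sub 4 for 3: 4^2 + 4; = 20; G_1 = 20−1 = 19
step 1: 19 = 4^2 + 3; sub 5 for 4: 5^2 + 3; = 28; G_2 = 28−1 = 27

8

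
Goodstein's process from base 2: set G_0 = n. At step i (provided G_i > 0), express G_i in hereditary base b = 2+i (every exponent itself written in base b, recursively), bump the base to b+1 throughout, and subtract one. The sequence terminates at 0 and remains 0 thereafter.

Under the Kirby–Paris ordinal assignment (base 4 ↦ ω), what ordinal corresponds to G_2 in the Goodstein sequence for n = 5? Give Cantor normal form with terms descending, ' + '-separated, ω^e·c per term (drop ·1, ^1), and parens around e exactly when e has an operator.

[0] 5 ≡ 2^2 + 1 (base 2). Lift 3: 28. −1: 27.
[1] 27 ≡ 3^3 (base 3). Lift 4: 256. −1: 255.

ω^3·3 + ω^2·3 + ω·3 + 3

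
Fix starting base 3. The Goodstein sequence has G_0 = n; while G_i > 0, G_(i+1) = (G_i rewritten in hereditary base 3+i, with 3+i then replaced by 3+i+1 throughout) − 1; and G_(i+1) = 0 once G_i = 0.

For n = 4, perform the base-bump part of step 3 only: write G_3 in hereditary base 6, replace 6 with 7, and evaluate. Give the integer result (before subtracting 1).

3

base 3: 4 = 3 + 1; at 4: 4 + 1 = 5; next = 4
base 4: 4 = 4; at 5: 5 = 5; next = 4
base 5: 4 = 4; at 6: 4 = 4; next = 3
base 6: 3 = 3; at 7: 3 = 3; next = 2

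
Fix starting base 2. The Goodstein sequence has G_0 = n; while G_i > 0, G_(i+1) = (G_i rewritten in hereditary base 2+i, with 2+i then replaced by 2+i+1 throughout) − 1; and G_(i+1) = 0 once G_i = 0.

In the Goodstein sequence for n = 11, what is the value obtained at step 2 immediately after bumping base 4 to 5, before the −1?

base 2: 11 = 2^(2 + 1) + 2 + 1; at 3: 3^(3 + 1) + 3 + 1 = 85; next = 84
base 3: 84 = 3^(3 + 1) + 3; at 4: 4^(4 + 1) + 4 = 1028; next = 1027

15628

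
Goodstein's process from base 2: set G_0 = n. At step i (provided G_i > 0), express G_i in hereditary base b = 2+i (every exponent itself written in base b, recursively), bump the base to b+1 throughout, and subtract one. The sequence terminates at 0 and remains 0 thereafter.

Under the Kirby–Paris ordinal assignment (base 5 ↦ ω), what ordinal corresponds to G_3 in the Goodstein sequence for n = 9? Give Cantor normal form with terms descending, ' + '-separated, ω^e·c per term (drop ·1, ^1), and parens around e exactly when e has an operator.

ω^ω·3 + ω^3·3 + ω^2·3 + ω·3 + 2

G_0 = 9. HB_2(9) = 2^(2 + 1) + 1. Bump = 82. G_1 = 81.
G_1 = 81. HB_3(81) = 3^(3 + 1). Bump = 1024. G_2 = 1023.
G_2 = 1023. HB_4(1023) = 3·4^4 + 3·4^3 + 3·4^2 + 3·4 + 3. Bump = 9843. G_3 = 9842.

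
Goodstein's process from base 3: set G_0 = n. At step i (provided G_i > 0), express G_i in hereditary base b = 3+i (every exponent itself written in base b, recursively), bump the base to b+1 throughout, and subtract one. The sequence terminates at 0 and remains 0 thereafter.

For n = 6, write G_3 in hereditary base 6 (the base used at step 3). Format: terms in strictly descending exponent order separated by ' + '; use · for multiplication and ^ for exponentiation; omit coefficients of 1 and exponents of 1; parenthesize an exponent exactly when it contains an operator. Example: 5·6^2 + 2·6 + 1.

G_0=6  [base 3] 2·3  →[3↦4]→  2·4 = 8  −1 ⇒ G_1=7
G_1=7  [base 4] 4 + 3  →[4↦5]→  5 + 3 = 8  −1 ⇒ G_2=7
G_2=7  [base 5] 5 + 2  →[5↦6]→  6 + 2 = 8  −1 ⇒ G_3=7
G_3=7  [base 6] 6 + 1  →[6↦7]→  7 + 1 = 8  −1 ⇒ G_4=7

6 + 1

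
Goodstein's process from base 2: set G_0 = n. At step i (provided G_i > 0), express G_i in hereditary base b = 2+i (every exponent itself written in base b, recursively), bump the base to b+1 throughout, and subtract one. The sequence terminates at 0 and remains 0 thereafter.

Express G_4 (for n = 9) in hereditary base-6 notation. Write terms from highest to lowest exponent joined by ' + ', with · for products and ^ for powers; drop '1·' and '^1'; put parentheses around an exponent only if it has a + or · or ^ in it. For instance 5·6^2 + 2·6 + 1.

step 0: 9 = 2^(2 + 1) + 1; sub 3 for 2: 3^(3 + 1) + 1; = 82; G_1 = 82−1 = 81
step 1: 81 = 3^(3 + 1); sub 4 for 3: 4^(4 + 1); = 1024; G_2 = 1024−1 = 1023
step 2: 1023 = 3·4^4 + 3·4^3 + 3·4^2 + 3·4 + 3; sub 5 for 4: 3·5^5 + 3·5^3 + 3·5^2 + 3·5 + 3; = 9843; G_3 = 9843−1 = 9842
step 3: 9842 = 3·5^5 + 3·5^3 + 3·5^2 + 3·5 + 2; sub 6 for 5: 3·6^6 + 3·6^3 + 3·6^2 + 3·6 + 2; = 140744; G_4 = 140744−1 = 140743

3·6^6 + 3·6^3 + 3·6^2 + 3·6 + 1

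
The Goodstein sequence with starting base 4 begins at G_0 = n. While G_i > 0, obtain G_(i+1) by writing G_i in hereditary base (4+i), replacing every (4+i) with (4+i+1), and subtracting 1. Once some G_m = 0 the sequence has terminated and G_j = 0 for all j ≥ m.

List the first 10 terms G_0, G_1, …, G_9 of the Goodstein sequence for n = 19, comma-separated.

step 0: 19 = 4^2 + 3; sub 5 for 4: 5^2 + 3; = 28; G_1 = 28−1 = 27
step 1: 27 = 5^2 + 2; sub 6 for 5: 6^2 + 2; = 38; G_2 = 38−1 = 37
step 2: 37 = 6^2 + 1; sub 7 for 6: 7^2 + 1; = 50; G_3 = 50−1 = 49
step 3: 49 = 7^2; sub 8 for 7: 8^2; = 64; G_4 = 64−1 = 63
step 4: 63 = 7·8 + 7; sub 9 for 8: 7·9 + 7; = 70; G_5 = 70−1 = 69
step 5: 69 = 7·9 + 6; sub 10 for 9: 7·10 + 6; = 76; G_6 = 76−1 = 75
step 6: 75 = 7·10 + 5; sub 11 for 10: 7·11 + 5; = 82; G_7 = 82−1 = 81
step 7: 81 = 7·11 + 4; sub 12 for 11: 7·12 + 4; = 88; G_8 = 88−1 = 87
step 8: 87 = 7·12 + 3; sub 13 for 12: 7·13 + 3; = 94; G_9 = 94−1 = 93

19, 27, 37, 49, 63, 69, 75, 81, 87, 93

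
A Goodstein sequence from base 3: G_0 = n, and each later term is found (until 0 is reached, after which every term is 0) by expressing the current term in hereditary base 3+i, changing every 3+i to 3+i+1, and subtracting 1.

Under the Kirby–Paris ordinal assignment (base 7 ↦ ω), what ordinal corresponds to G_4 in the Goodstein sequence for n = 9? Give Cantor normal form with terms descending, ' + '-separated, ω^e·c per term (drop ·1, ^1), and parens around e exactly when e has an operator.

i=0: 9 = 3^2 (b=3); 3→4: 4^2 = 16; 16−1 = 15
i=1: 15 = 3·4 + 3 (b=4); 4→5: 3·5 + 3 = 18; 18−1 = 17
i=2: 17 = 3·5 + 2 (b=5); 5→6: 3·6 + 2 = 20; 20−1 = 19
i=3: 19 = 3·6 + 1 (b=6); 6→7: 3·7 + 1 = 22; 22−1 = 21
i=4: 21 = 3·7 (b=7); 7→8: 3·8 = 24; 24−1 = 23

ω·3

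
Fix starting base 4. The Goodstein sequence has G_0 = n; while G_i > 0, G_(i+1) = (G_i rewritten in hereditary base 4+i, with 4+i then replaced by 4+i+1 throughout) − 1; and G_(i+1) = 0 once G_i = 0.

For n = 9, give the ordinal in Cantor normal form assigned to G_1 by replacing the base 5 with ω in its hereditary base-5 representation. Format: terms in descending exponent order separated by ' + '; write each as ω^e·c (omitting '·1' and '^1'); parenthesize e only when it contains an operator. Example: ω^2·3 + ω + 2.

ω·2

G_0 = 9. HB_4(9) = 2·4 + 1. Bump = 11. G_1 = 10.
G_1 = 10. HB_5(10) = 2·5. Bump = 12. G_2 = 11.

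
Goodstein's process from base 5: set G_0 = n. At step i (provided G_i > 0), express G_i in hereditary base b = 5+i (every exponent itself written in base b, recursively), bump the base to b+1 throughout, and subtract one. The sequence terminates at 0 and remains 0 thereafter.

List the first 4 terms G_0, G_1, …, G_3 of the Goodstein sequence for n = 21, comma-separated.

21, 24, 27, 29

[0] 21 ≡ 4·5 + 1 (base 5). Lift 6: 25. −1: 24.
[1] 24 ≡ 4·6 (base 6). Lift 7: 28. −1: 27.
[2] 27 ≡ 3·7 + 6 (base 7). Lift 8: 30. −1: 29.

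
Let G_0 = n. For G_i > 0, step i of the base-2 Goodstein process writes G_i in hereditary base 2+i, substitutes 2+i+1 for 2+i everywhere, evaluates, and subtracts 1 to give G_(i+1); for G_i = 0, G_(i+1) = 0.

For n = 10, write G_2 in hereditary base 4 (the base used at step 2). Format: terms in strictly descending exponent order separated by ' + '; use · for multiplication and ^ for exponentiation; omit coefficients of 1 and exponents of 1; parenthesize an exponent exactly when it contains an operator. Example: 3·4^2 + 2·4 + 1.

4^(4 + 1) + 1

G_0=10  [base 2] 2^(2 + 1) + 2  →[2↦3]→  3^(3 + 1) + 3 = 84  −1 ⇒ G_1=83
G_1=83  [base 3] 3^(3 + 1) + 2  →[3↦4]→  4^(4 + 1) + 2 = 1026  −1 ⇒ G_2=1025
G_2=1025  [base 4] 4^(4 + 1) + 1  →[4↦5]→  5^(5 + 1) + 1 = 15626  −1 ⇒ G_3=15625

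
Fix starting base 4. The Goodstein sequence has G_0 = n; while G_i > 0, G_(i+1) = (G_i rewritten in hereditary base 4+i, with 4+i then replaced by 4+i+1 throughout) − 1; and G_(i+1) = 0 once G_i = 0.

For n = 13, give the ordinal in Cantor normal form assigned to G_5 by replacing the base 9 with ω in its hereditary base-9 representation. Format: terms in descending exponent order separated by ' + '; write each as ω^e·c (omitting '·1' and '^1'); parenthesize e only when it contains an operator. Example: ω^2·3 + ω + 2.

ω·2 + 2

step 0: 13 = 3·4 + 1; sub 5 for 4: 3·5 + 1; = 16; G_1 = 16−1 = 15
step 1: 15 = 3·5; sub 6 for 5: 3·6; = 18; G_2 = 18−1 = 17
step 2: 17 = 2·6 + 5; sub 7 for 6: 2·7 + 5; = 19; G_3 = 19−1 = 18
step 3: 18 = 2·7 + 4; sub 8 for 7: 2·8 + 4; = 20; G_4 = 20−1 = 19
step 4: 19 = 2·8 + 3; sub 9 for 8: 2·9 + 3; = 21; G_5 = 21−1 = 20
step 5: 20 = 2·9 + 2; sub 10 for 9: 2·10 + 2; = 22; G_6 = 22−1 = 21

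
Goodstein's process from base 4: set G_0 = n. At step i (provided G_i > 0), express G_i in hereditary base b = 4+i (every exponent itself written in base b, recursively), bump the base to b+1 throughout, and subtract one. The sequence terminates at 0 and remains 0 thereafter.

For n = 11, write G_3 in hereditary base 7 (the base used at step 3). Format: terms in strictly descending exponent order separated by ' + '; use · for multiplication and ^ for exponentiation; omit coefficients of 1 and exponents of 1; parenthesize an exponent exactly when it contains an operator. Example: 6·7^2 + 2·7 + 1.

2·7

G_0=11  [base 4] 2·4 + 3  →[4↦5]→  2·5 + 3 = 13  −1 ⇒ G_1=12
G_1=12  [base 5] 2·5 + 2  →[5↦6]→  2·6 + 2 = 14  −1 ⇒ G_2=13
G_2=13  [base 6] 2·6 + 1  →[6↦7]→  2·7 + 1 = 15  −1 ⇒ G_3=14
G_3=14  [base 7] 2·7  →[7↦8]→  2·8 = 16  −1 ⇒ G_4=15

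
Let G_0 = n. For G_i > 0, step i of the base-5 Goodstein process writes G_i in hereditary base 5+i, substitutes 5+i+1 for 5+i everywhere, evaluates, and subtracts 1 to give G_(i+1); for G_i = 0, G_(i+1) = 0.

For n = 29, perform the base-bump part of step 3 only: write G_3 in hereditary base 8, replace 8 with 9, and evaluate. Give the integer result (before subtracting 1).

base 5: 29 = 5^2 + 4; at 6: 6^2 + 4 = 40; next = 39
base 6: 39 = 6^2 + 3; at 7: 7^2 + 3 = 52; next = 51
base 7: 51 = 7^2 + 2; at 8: 8^2 + 2 = 66; next = 65

82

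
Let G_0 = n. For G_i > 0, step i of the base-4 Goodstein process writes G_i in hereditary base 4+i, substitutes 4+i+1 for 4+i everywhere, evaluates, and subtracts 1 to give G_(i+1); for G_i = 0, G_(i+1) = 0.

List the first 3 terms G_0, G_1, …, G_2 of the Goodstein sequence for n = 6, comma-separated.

6, 6, 6

6 —HB4→ 4 + 2 —bump→ 5 + 2 = 7 —(−1)→ 6
6 —HB5→ 5 + 1 —bump→ 6 + 1 = 7 —(−1)→ 6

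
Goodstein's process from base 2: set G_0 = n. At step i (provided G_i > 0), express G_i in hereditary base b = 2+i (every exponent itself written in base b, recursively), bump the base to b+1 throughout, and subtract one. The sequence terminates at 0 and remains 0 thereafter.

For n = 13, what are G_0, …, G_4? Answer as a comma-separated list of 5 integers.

13, 108, 1279, 16092, 280711

(0) 13|_2 = 2^(2 + 1) + 2^2 + 1 ↦ 3^(3 + 1) + 3^3 + 1|_3 = 109 ⇒ 108
(1) 108|_3 = 3^(3 + 1) + 3^3 ↦ 4^(4 + 1) + 4^4|_4 = 1280 ⇒ 1279
(2) 1279|_4 = 4^(4 + 1) + 3·4^3 + 3·4^2 + 3·4 + 3 ↦ 5^(5 + 1) + 3·5^3 + 3·5^2 + 3·5 + 3|_5 = 16093 ⇒ 16092
(3) 16092|_5 = 5^(5 + 1) + 3·5^3 + 3·5^2 + 3·5 + 2 ↦ 6^(6 + 1) + 3·6^3 + 3·6^2 + 3·6 + 2|_6 = 280712 ⇒ 280711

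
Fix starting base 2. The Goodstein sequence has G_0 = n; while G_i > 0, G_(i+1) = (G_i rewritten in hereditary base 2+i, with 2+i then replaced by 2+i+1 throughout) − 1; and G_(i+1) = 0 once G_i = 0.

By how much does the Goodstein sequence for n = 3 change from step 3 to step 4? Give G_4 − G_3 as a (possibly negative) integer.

i=0: 3 = 2 + 1 (b=2); 2→3: 3 + 1 = 4; 4−1 = 3
i=1: 3 = 3 (b=3); 3→4: 4 = 4; 4−1 = 3
i=2: 3 = 3 (b=4); 4→5: 3 = 3; 3−1 = 2
i=3: 2 = 2 (b=5); 5→6: 2 = 2; 2−1 = 1

-1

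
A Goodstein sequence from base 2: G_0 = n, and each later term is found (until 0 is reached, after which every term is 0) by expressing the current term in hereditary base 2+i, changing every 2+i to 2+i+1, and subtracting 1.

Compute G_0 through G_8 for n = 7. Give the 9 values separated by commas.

7 —HB2→ 2^2 + 2 + 1 —bump→ 3^3 + 3 + 1 = 31 —(−1)→ 30
30 —HB3→ 3^3 + 3 —bump→ 4^4 + 4 = 260 —(−1)→ 259
259 —HB4→ 4^4 + 3 —bump→ 5^5 + 3 = 3128 —(−1)→ 3127
3127 —HB5→ 5^5 + 2 —bump→ 6^6 + 2 = 46658 —(−1)→ 46657
46657 —HB6→ 6^6 + 1 —bump→ 7^7 + 1 = 823544 —(−1)→ 823543
823543 —HB7→ 7^7 —bump→ 8^8 = 16777216 —(−1)→ 16777215
16777215 —HB8→ 7·8^7 + 7·8^6 + 7·8^5 + 7·8^4 + 7·8^3 + 7·8^2 + 7·8 + 7 —bump→ 7·9^7 + 7·9^6 + 7·9^5 + 7·9^4 + 7·9^3 + 7·9^2 + 7·9 + 7 = 37665880 —(−1)→ 37665879
37665879 —HB9→ 7·9^7 + 7·9^6 + 7·9^5 + 7·9^4 + 7·9^3 + 7·9^2 + 7·9 + 6 —bump→ 7·10^7 + 7·10^6 + 7·10^5 + 7·10^4 + 7·10^3 + 7·10^2 + 7·10 + 6 = 77777776 —(−1)→ 77777775

7, 30, 259, 3127, 46657, 823543, 16777215, 37665879, 77777775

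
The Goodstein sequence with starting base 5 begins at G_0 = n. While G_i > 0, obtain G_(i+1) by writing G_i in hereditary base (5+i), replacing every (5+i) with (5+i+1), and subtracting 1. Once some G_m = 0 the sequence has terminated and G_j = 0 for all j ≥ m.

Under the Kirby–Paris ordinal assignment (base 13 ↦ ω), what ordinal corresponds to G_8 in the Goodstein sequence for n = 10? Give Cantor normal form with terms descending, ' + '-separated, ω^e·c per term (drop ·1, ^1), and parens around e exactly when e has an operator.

i=0: 10 = 2·5 (b=5); 5→6: 2·6 = 12; 12−1 = 11
i=1: 11 = 6 + 5 (b=6); 6→7: 7 + 5 = 12; 12−1 = 11
i=2: 11 = 7 + 4 (b=7); 7→8: 8 + 4 = 12; 12−1 = 11
i=3: 11 = 8 + 3 (b=8); 8→9: 9 + 3 = 12; 12−1 = 11
i=4: 11 = 9 + 2 (b=9); 9→10: 10 + 2 = 12; 12−1 = 11
i=5: 11 = 10 + 1 (b=10); 10→11: 11 + 1 = 12; 12−1 = 11
i=6: 11 = 11 (b=11); 11→12: 12 = 12; 12−1 = 11
i=7: 11 = 11 (b=12); 12→13: 11 = 11; 11−1 = 10

10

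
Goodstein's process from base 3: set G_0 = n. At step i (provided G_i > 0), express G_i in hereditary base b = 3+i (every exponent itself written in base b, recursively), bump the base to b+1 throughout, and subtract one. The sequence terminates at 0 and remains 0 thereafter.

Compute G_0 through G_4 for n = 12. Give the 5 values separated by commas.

step 0: 12 = 3^2 + 3; sub 4 for 3: 4^2 + 4; = 20; G_1 = 20−1 = 19
step 1: 19 = 4^2 + 3; sub 5 for 4: 5^2 + 3; = 28; G_2 = 28−1 = 27
step 2: 27 = 5^2 + 2; sub 6 for 5: 6^2 + 2; = 38; G_3 = 38−1 = 37
step 3: 37 = 6^2 + 1; sub 7 for 6: 7^2 + 1; = 50; G_4 = 50−1 = 49

12, 19, 27, 37, 49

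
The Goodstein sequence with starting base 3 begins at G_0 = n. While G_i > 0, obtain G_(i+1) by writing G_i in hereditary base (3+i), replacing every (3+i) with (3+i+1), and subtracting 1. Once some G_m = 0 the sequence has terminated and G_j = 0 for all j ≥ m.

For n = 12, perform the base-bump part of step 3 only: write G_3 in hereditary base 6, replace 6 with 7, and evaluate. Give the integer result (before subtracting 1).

G_0 = 12. HB_3(12) = 3^2 + 3. Bump = 20. G_1 = 19.
G_1 = 19. HB_4(19) = 4^2 + 3. Bump = 28. G_2 = 27.
G_2 = 27. HB_5(27) = 5^2 + 2. Bump = 38. G_3 = 37.

50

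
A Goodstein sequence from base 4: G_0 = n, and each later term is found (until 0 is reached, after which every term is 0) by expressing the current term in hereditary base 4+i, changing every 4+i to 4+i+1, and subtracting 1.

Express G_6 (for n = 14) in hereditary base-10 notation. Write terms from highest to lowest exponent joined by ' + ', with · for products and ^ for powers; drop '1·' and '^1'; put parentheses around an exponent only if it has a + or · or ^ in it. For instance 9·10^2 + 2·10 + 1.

base 4: 14 = 3·4 + 2; at 5: 3·5 + 2 = 17; next = 16
base 5: 16 = 3·5 + 1; at 6: 3·6 + 1 = 19; next = 18
base 6: 18 = 3·6; at 7: 3·7 = 21; next = 20
base 7: 20 = 2·7 + 6; at 8: 2·8 + 6 = 22; next = 21
base 8: 21 = 2·8 + 5; at 9: 2·9 + 5 = 23; next = 22
base 9: 22 = 2·9 + 4; at 10: 2·10 + 4 = 24; next = 23
base 10: 23 = 2·10 + 3; at 11: 2·11 + 3 = 25; next = 24

2·10 + 3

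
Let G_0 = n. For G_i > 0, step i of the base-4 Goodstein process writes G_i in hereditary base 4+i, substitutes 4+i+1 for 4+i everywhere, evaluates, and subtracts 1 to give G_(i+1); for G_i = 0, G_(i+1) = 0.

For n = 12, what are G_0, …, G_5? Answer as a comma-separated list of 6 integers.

G_0 = 12. HB_4(12) = 3·4. Bump = 15. G_1 = 14.
G_1 = 14. HB_5(14) = 2·5 + 4. Bump = 16. G_2 = 15.
G_2 = 15. HB_6(15) = 2·6 + 3. Bump = 17. G_3 = 16.
G_3 = 16. HB_7(16) = 2·7 + 2. Bump = 18. G_4 = 17.
G_4 = 17. HB_8(17) = 2·8 + 1. Bump = 19. G_5 = 18.

12, 14, 15, 16, 17, 18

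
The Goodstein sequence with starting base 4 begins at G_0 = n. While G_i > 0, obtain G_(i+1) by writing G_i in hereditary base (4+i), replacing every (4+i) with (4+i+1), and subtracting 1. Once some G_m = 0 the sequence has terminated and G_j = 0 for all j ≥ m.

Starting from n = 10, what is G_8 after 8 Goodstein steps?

13

10 —HB4→ 2·4 + 2 —bump→ 2·5 + 2 = 12 —(−1)→ 11
11 —HB5→ 2·5 + 1 —bump→ 2·6 + 1 = 13 —(−1)→ 12
12 —HB6→ 2·6 —bump→ 2·7 = 14 —(−1)→ 13
13 —HB7→ 7 + 6 —bump→ 8 + 6 = 14 —(−1)→ 13
13 —HB8→ 8 + 5 —bump→ 9 + 5 = 14 —(−1)→ 13
13 —HB9→ 9 + 4 —bump→ 10 + 4 = 14 —(−1)→ 13
13 —HB10→ 10 + 3 —bump→ 11 + 3 = 14 —(−1)→ 13
13 —HB11→ 11 + 2 —bump→ 12 + 2 = 14 —(−1)→ 13
13 —HB12→ 12 + 1 —bump→ 13 + 1 = 14 —(−1)→ 13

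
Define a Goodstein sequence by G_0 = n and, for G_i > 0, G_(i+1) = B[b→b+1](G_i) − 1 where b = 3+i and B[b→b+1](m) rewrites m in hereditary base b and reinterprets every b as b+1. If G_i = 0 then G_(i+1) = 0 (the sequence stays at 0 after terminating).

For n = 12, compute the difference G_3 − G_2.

12 —HB3→ 3^2 + 3 —bump→ 4^2 + 4 = 20 —(−1)→ 19
19 —HB4→ 4^2 + 3 —bump→ 5^2 + 3 = 28 —(−1)→ 27
27 —HB5→ 5^2 + 2 —bump→ 6^2 + 2 = 38 —(−1)→ 37

10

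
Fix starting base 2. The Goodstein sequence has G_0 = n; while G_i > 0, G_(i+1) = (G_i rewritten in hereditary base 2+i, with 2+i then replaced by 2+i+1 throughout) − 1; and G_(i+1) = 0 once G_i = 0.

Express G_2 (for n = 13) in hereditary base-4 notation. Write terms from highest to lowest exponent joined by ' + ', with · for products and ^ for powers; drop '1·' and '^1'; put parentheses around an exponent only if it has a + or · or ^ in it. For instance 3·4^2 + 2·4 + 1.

step 0: 13 = 2^(2 + 1) + 2^2 + 1; sub 3 for 2: 3^(3 + 1) + 3^3 + 1; = 109; G_1 = 109−1 = 108
step 1: 108 = 3^(3 + 1) + 3^3; sub 4 for 3: 4^(4 + 1) + 4^4; = 1280; G_2 = 1280−1 = 1279

4^(4 + 1) + 3·4^3 + 3·4^2 + 3·4 + 3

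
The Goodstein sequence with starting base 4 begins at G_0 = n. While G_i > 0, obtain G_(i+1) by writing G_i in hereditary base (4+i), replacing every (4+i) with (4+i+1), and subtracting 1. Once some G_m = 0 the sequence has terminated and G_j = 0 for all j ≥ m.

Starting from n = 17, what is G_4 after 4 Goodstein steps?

G_0=17  [base 4] 4^2 + 1  →[4↦5]→  5^2 + 1 = 26  −1 ⇒ G_1=25
G_1=25  [base 5] 5^2  →[5↦6]→  6^2 = 36  −1 ⇒ G_2=35
G_2=35  [base 6] 5·6 + 5  →[6↦7]→  5·7 + 5 = 40  −1 ⇒ G_3=39
G_3=39  [base 7] 5·7 + 4  →[7↦8]→  5·8 + 4 = 44  −1 ⇒ G_4=43

43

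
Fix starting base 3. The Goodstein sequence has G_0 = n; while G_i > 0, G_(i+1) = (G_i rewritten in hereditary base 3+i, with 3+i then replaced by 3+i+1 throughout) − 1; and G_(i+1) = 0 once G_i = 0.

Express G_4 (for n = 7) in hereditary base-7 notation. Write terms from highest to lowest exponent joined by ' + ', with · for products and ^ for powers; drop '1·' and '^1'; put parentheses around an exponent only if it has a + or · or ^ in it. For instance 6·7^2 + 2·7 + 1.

i=0: 7 = 2·3 + 1 (b=3); 3→4: 2·4 + 1 = 9; 9−1 = 8
i=1: 8 = 2·4 (b=4); 4→5: 2·5 = 10; 10−1 = 9
i=2: 9 = 5 + 4 (b=5); 5→6: 6 + 4 = 10; 10−1 = 9
i=3: 9 = 6 + 3 (b=6); 6→7: 7 + 3 = 10; 10−1 = 9
i=4: 9 = 7 + 2 (b=7); 7→8: 8 + 2 = 10; 10−1 = 9

7 + 2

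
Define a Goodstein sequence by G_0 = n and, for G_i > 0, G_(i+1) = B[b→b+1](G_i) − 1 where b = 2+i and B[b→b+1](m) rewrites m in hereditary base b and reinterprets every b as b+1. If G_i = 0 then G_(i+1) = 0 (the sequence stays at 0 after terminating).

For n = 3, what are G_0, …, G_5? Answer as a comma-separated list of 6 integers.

base 2: 3 = 2 + 1; at 3: 3 + 1 = 4; next = 3
base 3: 3 = 3; at 4: 4 = 4; next = 3
base 4: 3 = 3; at 5: 3 = 3; next = 2
base 5: 2 = 2; at 6: 2 = 2; next = 1
base 6: 1 = 1; at 7: 1 = 1; next = 0

3, 3, 3, 2, 1, 0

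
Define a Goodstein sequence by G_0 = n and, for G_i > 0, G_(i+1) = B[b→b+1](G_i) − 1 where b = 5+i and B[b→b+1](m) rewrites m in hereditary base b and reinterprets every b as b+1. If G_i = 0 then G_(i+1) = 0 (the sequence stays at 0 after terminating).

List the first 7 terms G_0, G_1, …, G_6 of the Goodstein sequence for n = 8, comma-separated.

8, 8, 8, 8, 8, 7, 6

8 —HB5→ 5 + 3 —bump→ 6 + 3 = 9 —(−1)→ 8
8 —HB6→ 6 + 2 —bump→ 7 + 2 = 9 —(−1)→ 8
8 —HB7→ 7 + 1 —bump→ 8 + 1 = 9 —(−1)→ 8
8 —HB8→ 8 —bump→ 9 = 9 —(−1)→ 8
8 —HB9→ 8 —bump→ 8 = 8 —(−1)→ 7
7 —HB10→ 7 —bump→ 7 = 7 —(−1)→ 6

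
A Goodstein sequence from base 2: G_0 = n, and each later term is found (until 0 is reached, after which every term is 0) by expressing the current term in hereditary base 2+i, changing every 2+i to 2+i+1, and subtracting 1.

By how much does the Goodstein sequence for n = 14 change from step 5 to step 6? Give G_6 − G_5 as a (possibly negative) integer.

14 —HB2→ 2^(2 + 1) + 2^2 + 2 —bump→ 3^(3 + 1) + 3^3 + 3 = 111 —(−1)→ 110
110 —HB3→ 3^(3 + 1) + 3^3 + 2 —bump→ 4^(4 + 1) + 4^4 + 2 = 1282 —(−1)→ 1281
1281 —HB4→ 4^(4 + 1) + 4^4 + 1 —bump→ 5^(5 + 1) + 5^5 + 1 = 18751 —(−1)→ 18750
18750 —HB5→ 5^(5 + 1) + 5^5 —bump→ 6^(6 + 1) + 6^6 = 326592 —(−1)→ 326591
326591 —HB6→ 6^(6 + 1) + 5·6^5 + 5·6^4 + 5·6^3 + 5·6^2 + 5·6 + 5 —bump→ 7^(7 + 1) + 5·7^5 + 5·7^4 + 5·7^3 + 5·7^2 + 5·7 + 5 = 5862841 —(−1)→ 5862840
5862840 —HB7→ 7^(7 + 1) + 5·7^5 + 5·7^4 + 5·7^3 + 5·7^2 + 5·7 + 4 —bump→ 8^(8 + 1) + 5·8^5 + 5·8^4 + 5·8^3 + 5·8^2 + 5·8 + 4 = 134404972 —(−1)→ 134404971

128542131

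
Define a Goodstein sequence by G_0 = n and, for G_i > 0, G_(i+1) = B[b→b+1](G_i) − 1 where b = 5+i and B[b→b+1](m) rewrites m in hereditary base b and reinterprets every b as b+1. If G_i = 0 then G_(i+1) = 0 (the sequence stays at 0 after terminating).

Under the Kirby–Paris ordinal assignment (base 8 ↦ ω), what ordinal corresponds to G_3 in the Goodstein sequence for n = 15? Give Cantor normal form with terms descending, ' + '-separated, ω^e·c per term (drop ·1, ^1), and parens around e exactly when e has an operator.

ω·2 + 3

(0) 15|_5 = 3·5 ↦ 3·6|_6 = 18 ⇒ 17
(1) 17|_6 = 2·6 + 5 ↦ 2·7 + 5|_7 = 19 ⇒ 18
(2) 18|_7 = 2·7 + 4 ↦ 2·8 + 4|_8 = 20 ⇒ 19
(3) 19|_8 = 2·8 + 3 ↦ 2·9 + 3|_9 = 21 ⇒ 20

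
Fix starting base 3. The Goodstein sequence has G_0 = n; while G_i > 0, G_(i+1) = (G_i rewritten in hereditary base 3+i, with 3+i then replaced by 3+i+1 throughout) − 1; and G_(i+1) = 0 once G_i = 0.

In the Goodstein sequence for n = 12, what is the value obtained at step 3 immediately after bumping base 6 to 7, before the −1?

50

i=0: 12 = 3^2 + 3 (b=3); 3→4: 4^2 + 4 = 20; 20−1 = 19
i=1: 19 = 4^2 + 3 (b=4); 4→5: 5^2 + 3 = 28; 28−1 = 27
i=2: 27 = 5^2 + 2 (b=5); 5→6: 6^2 + 2 = 38; 38−1 = 37
i=3: 37 = 6^2 + 1 (b=6); 6→7: 7^2 + 1 = 50; 50−1 = 49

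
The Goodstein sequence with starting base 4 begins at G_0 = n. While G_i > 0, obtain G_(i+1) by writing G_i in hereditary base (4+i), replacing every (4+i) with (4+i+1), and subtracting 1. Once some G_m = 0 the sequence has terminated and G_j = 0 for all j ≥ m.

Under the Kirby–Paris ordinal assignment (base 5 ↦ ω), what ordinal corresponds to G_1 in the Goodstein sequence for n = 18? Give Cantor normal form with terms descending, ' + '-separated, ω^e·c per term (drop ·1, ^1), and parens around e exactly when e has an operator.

(0) 18|_4 = 4^2 + 2 ↦ 5^2 + 2|_5 = 27 ⇒ 26
(1) 26|_5 = 5^2 + 1 ↦ 6^2 + 1|_6 = 37 ⇒ 36

ω^2 + 1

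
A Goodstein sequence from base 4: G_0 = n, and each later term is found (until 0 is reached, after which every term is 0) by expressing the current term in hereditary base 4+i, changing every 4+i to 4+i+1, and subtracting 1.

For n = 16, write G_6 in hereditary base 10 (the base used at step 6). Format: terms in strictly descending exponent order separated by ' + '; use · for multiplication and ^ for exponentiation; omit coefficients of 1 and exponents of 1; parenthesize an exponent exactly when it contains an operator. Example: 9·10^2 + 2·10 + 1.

3·10 + 9

(0) 16|_4 = 4^2 ↦ 5^2|_5 = 25 ⇒ 24
(1) 24|_5 = 4·5 + 4 ↦ 4·6 + 4|_6 = 28 ⇒ 27
(2) 27|_6 = 4·6 + 3 ↦ 4·7 + 3|_7 = 31 ⇒ 30
(3) 30|_7 = 4·7 + 2 ↦ 4·8 + 2|_8 = 34 ⇒ 33
(4) 33|_8 = 4·8 + 1 ↦ 4·9 + 1|_9 = 37 ⇒ 36
(5) 36|_9 = 4·9 ↦ 4·10|_10 = 40 ⇒ 39
(6) 39|_10 = 3·10 + 9 ↦ 3·11 + 9|_11 = 42 ⇒ 41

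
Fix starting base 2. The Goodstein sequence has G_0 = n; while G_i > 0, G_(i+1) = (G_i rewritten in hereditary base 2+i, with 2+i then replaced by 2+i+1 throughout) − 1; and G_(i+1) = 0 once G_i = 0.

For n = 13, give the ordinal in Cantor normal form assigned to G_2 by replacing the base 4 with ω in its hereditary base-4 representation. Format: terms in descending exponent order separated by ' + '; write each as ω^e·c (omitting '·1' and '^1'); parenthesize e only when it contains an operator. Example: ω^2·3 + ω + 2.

G_0 = 13. HB_2(13) = 2^(2 + 1) + 2^2 + 1. Bump = 109. G_1 = 108.
G_1 = 108. HB_3(108) = 3^(3 + 1) + 3^3. Bump = 1280. G_2 = 1279.
G_2 = 1279. HB_4(1279) = 4^(4 + 1) + 3·4^3 + 3·4^2 + 3·4 + 3. Bump = 16093. G_3 = 16092.

ω^(ω + 1) + ω^3·3 + ω^2·3 + ω·3 + 3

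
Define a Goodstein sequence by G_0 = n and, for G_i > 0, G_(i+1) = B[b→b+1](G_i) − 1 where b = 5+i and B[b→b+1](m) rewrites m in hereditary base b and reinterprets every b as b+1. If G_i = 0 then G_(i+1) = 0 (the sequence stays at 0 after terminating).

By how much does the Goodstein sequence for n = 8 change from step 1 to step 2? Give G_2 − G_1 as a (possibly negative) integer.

0

i=0: 8 = 5 + 3 (b=5); 5→6: 6 + 3 = 9; 9−1 = 8
i=1: 8 = 6 + 2 (b=6); 6→7: 7 + 2 = 9; 9−1 = 8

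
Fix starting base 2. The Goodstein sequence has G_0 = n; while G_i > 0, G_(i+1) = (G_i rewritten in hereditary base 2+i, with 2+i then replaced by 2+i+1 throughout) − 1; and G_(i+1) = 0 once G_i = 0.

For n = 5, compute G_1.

27

G_0 = 5. HB_2(5) = 2^2 + 1. Bump = 28. G_1 = 27.
G_1 = 27. HB_3(27) = 3^3. Bump = 256. G_2 = 255.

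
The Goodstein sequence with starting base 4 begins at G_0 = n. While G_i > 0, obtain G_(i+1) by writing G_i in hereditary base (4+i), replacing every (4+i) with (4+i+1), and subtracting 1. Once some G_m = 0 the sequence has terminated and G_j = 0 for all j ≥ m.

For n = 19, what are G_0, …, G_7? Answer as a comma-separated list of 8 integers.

base 4: 19 = 4^2 + 3; at 5: 5^2 + 3 = 28; next = 27
base 5: 27 = 5^2 + 2; at 6: 6^2 + 2 = 38; next = 37
base 6: 37 = 6^2 + 1; at 7: 7^2 + 1 = 50; next = 49
base 7: 49 = 7^2; at 8: 8^2 = 64; next = 63
base 8: 63 = 7·8 + 7; at 9: 7·9 + 7 = 70; next = 69
base 9: 69 = 7·9 + 6; at 10: 7·10 + 6 = 76; next = 75
base 10: 75 = 7·10 + 5; at 11: 7·11 + 5 = 82; next = 81

19, 27, 37, 49, 63, 69, 75, 81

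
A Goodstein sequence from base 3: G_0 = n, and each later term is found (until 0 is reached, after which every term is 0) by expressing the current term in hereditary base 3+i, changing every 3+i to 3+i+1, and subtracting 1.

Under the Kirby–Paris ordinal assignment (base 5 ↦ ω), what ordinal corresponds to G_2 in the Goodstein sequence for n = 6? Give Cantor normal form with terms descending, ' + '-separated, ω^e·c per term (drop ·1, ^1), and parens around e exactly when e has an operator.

base 3: 6 = 2·3; at 4: 2·4 = 8; next = 7
base 4: 7 = 4 + 3; at 5: 5 + 3 = 8; next = 7

ω + 2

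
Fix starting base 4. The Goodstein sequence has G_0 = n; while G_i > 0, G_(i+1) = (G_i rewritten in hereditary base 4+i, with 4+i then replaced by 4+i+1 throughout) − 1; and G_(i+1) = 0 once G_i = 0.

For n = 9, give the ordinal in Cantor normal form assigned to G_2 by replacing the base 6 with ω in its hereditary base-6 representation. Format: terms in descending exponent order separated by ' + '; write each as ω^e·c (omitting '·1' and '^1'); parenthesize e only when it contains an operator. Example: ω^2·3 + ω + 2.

ω + 5

base 4: 9 = 2·4 + 1; at 5: 2·5 + 1 = 11; next = 10
base 5: 10 = 2·5; at 6: 2·6 = 12; next = 11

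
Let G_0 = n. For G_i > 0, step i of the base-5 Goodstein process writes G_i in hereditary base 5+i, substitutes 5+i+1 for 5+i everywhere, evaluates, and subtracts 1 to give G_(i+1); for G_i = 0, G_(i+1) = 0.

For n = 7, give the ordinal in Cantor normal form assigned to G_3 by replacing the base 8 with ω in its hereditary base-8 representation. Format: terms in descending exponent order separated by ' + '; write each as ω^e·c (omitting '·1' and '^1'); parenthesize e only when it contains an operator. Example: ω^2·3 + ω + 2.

7

(0) 7|_5 = 5 + 2 ↦ 6 + 2|_6 = 8 ⇒ 7
(1) 7|_6 = 6 + 1 ↦ 7 + 1|_7 = 8 ⇒ 7
(2) 7|_7 = 7 ↦ 8|_8 = 8 ⇒ 7
(3) 7|_8 = 7 ↦ 7|_9 = 7 ⇒ 6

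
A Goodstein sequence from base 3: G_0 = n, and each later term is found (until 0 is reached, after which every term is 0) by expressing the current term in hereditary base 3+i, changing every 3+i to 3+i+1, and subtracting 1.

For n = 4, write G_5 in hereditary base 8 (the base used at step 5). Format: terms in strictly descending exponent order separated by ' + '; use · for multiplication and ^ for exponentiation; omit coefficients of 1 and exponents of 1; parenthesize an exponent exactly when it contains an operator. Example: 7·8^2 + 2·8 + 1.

G_0 = 4. HB_3(4) = 3 + 1. Bump = 5. G_1 = 4.
G_1 = 4. HB_4(4) = 4. Bump = 5. G_2 = 4.
G_2 = 4. HB_5(4) = 4. Bump = 4. G_3 = 3.
G_3 = 3. HB_6(3) = 3. Bump = 3. G_4 = 2.
G_4 = 2. HB_7(2) = 2. Bump = 2. G_5 = 1.
G_5 = 1. HB_8(1) = 1. Bump = 1. G_6 = 0.

1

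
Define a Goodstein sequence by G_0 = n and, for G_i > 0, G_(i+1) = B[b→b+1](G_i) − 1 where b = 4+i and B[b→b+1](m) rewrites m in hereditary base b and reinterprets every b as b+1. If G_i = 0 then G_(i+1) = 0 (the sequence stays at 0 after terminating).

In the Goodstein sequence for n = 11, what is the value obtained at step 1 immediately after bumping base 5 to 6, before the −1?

14

[0] 11 ≡ 2·4 + 3 (base 4). Lift 5: 13. −1: 12.
[1] 12 ≡ 2·5 + 2 (base 5). Lift 6: 14. −1: 13.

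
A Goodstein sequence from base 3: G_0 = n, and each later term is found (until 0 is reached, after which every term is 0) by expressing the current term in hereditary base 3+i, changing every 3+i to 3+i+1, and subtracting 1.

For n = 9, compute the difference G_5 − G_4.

step 0: 9 = 3^2; sub 4 for 3: 4^2; = 16; G_1 = 16−1 = 15
step 1: 15 = 3·4 + 3; sub 5 for 4: 3·5 + 3; = 18; G_2 = 18−1 = 17
step 2: 17 = 3·5 + 2; sub 6 for 5: 3·6 + 2; = 20; G_3 = 20−1 = 19
step 3: 19 = 3·6 + 1; sub 7 for 6: 3·7 + 1; = 22; G_4 = 22−1 = 21
step 4: 21 = 3·7; sub 8 for 7: 3·8; = 24; G_5 = 24−1 = 23

2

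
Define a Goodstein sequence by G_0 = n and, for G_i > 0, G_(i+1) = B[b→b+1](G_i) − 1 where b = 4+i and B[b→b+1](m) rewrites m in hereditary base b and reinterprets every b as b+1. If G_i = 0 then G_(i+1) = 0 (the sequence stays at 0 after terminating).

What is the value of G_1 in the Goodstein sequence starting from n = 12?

14

base 4: 12 = 3·4; at 5: 3·5 = 15; next = 14
base 5: 14 = 2·5 + 4; at 6: 2·6 + 4 = 16; next = 15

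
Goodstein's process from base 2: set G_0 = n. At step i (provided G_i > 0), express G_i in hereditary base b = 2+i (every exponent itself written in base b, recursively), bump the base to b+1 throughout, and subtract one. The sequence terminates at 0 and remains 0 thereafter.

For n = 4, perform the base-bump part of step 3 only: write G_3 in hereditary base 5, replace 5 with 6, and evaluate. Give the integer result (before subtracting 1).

84

4 —HB2→ 2^2 —bump→ 3^3 = 27 —(−1)→ 26
26 —HB3→ 2·3^2 + 2·3 + 2 —bump→ 2·4^2 + 2·4 + 2 = 42 —(−1)→ 41
41 —HB4→ 2·4^2 + 2·4 + 1 —bump→ 2·5^2 + 2·5 + 1 = 61 —(−1)→ 60
60 —HB5→ 2·5^2 + 2·5 —bump→ 2·6^2 + 2·6 = 84 —(−1)→ 83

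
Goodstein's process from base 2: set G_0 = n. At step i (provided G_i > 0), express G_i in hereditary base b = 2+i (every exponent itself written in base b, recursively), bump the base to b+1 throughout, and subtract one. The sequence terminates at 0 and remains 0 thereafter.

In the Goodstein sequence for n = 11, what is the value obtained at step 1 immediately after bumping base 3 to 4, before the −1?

1028

G_0=11  [base 2] 2^(2 + 1) + 2 + 1  →[2↦3]→  3^(3 + 1) + 3 + 1 = 85  −1 ⇒ G_1=84
G_1=84  [base 3] 3^(3 + 1) + 3  →[3↦4]→  4^(4 + 1) + 4 = 1028  −1 ⇒ G_2=1027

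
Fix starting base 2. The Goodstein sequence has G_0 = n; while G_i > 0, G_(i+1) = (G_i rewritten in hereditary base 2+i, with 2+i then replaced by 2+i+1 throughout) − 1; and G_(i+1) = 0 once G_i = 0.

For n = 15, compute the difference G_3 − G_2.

17469

G_0=15  [base 2] 2^(2 + 1) + 2^2 + 2 + 1  →[2↦3]→  3^(3 + 1) + 3^3 + 3 + 1 = 112  −1 ⇒ G_1=111
G_1=111  [base 3] 3^(3 + 1) + 3^3 + 3  →[3↦4]→  4^(4 + 1) + 4^4 + 4 = 1284  −1 ⇒ G_2=1283
G_2=1283  [base 4] 4^(4 + 1) + 4^4 + 3  →[4↦5]→  5^(5 + 1) + 5^5 + 3 = 18753  −1 ⇒ G_3=18752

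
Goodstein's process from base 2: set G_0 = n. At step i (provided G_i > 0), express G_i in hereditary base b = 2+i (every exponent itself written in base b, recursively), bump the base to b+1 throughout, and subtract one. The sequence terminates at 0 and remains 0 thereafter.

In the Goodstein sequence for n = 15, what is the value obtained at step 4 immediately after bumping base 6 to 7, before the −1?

6588345

i=0: 15 = 2^(2 + 1) + 2^2 + 2 + 1 (b=2); 2→3: 3^(3 + 1) + 3^3 + 3 + 1 = 112; 112−1 = 111
i=1: 111 = 3^(3 + 1) + 3^3 + 3 (b=3); 3→4: 4^(4 + 1) + 4^4 + 4 = 1284; 1284−1 = 1283
i=2: 1283 = 4^(4 + 1) + 4^4 + 3 (b=4); 4→5: 5^(5 + 1) + 5^5 + 3 = 18753; 18753−1 = 18752
i=3: 18752 = 5^(5 + 1) + 5^5 + 2 (b=5); 5→6: 6^(6 + 1) + 6^6 + 2 = 326594; 326594−1 = 326593
i=4: 326593 = 6^(6 + 1) + 6^6 + 1 (b=6); 6→7: 7^(7 + 1) + 7^7 + 1 = 6588345; 6588345−1 = 6588344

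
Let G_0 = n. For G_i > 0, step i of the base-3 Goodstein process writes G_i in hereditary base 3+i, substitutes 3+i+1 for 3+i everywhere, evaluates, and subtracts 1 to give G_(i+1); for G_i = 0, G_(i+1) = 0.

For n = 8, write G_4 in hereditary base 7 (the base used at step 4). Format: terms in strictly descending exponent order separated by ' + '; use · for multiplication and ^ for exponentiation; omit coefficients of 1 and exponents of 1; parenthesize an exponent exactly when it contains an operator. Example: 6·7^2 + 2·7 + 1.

base 3: 8 = 2·3 + 2; at 4: 2·4 + 2 = 10; next = 9
base 4: 9 = 2·4 + 1; at 5: 2·5 + 1 = 11; next = 10
base 5: 10 = 2·5; at 6: 2·6 = 12; next = 11
base 6: 11 = 6 + 5; at 7: 7 + 5 = 12; next = 11
base 7: 11 = 7 + 4; at 8: 8 + 4 = 12; next = 11

7 + 4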